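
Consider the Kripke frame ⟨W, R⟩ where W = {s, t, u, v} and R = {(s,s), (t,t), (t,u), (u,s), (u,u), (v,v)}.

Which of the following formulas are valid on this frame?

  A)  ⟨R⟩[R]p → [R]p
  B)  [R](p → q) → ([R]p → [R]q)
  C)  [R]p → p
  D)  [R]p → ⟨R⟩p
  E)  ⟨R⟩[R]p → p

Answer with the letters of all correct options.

B, C, D

R is reflexive: each world relates to itself.
R is not symmetric: t R u but not u R t.
R is not euclidean: t R u and t R t but not u R t.
R is serial: every world has an R-successor.
(A) the dual of axiom 5: valid iff R is euclidean. R is not euclidean — not valid.
(B) this is just K, valid on every normal frame.
(C) [R]p → p is axiom T, which corresponds to reflexivity. R is reflexive — valid.
(D) [R]p → ⟨R⟩p is axiom D; it is valid on a frame exactly when R is serial. R is serial, so valid.
(E) ⟨R⟩[R]p → p (the dual of axiom B) characterises the symmetric frames. R is not symmetric — not valid.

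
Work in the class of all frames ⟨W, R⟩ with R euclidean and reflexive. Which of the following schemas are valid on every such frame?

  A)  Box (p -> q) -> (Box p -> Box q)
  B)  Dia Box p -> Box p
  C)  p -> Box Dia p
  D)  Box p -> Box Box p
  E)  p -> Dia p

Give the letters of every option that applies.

A, B, C, D, E

A reflexive euclidean relation is also symmetric (from wRw and wRv the euclidean condition gives vRw) and hence transitive; it is an equivalence relation.
(A) this is just K, valid on every normal frame.
(B) the dual of axiom 5: valid iff R is euclidean. Every such R is euclidean — valid.
(C) p -> Box Dia p (axiom B) characterises the symmetric frames. Every such R is symmetric — valid.
(D) Box p -> Box Box p (axiom 4) characterises the transitive frames. Every such R is transitive — valid.
(E) p -> Dia p (the dual of axiom T) characterises the reflexive frames. Every such R is reflexive — valid.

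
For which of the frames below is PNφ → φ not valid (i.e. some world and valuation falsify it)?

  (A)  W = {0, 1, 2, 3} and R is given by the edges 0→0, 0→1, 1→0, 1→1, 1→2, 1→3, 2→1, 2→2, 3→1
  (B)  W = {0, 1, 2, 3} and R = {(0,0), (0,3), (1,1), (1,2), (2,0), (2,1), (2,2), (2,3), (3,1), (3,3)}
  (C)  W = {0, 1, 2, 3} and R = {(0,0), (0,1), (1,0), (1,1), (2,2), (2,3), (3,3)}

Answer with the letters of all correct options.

The schema PNφ → φ is the dual of axiom B; it is valid on a frame iff R is symmetric.
(A) R is symmetric (every R-edge is matched by its reverse), so the schema is valid here.
(B) R is not symmetric (0 R 3 but not 3 R 0), so the schema fails here.
(C) R is not symmetric (2 R 3 but not 3 R 2), so the schema fails here.

B, C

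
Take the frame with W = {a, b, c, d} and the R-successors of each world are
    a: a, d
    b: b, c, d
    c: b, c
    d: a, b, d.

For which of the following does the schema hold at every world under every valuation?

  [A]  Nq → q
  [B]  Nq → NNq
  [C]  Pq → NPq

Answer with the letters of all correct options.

R is reflexive: each world relates to itself.
R is not transitive: a R d and d R b but not a R b.
R is not euclidean: b R c and b R d but not c R d.
(A) Nq → q (axiom T) characterises the reflexive frames. R is reflexive — valid.
(B) Nq → NNq is axiom 4; it is valid on a frame exactly when R is transitive. R is not transitive, so not valid.
(C) Pq → NPq is axiom 5, which corresponds to the euclidean property. R is not euclidean — not valid.

A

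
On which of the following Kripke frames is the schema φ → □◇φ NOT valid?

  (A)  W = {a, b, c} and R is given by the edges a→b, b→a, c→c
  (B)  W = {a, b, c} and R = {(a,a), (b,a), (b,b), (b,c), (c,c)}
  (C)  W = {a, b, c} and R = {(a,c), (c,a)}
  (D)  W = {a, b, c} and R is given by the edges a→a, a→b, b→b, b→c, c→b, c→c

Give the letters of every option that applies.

B, D

The schema φ → □◇φ is axiom B; it is valid on a frame iff R is symmetric.
(A) R is symmetric (every R-edge is matched by its reverse), so the schema is valid here.
(B) R is not symmetric (b R a but not a R b), so the schema fails here.
(C) R is symmetric (every R-edge is matched by its reverse), so the schema is valid here.
(D) R is not symmetric (a R b but not b R a), so the schema fails here.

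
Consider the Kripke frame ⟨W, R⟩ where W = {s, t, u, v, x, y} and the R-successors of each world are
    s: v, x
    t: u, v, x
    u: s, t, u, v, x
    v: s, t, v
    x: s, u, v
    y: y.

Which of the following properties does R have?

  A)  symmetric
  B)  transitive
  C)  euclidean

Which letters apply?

none

(A) not symmetric: t R x but not x R t.
(B) not transitive: s R v and v R s but not s R s.
(C) not euclidean: s R v and s R x but not v R x.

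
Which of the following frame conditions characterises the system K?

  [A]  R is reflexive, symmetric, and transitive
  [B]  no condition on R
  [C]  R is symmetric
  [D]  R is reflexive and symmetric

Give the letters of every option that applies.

B

(A) this class determines S5, not K.
(B) K is sound and complete for exactly this class.
(C) this class determines KB, not K.
(D) this class determines B (= KTB), not K.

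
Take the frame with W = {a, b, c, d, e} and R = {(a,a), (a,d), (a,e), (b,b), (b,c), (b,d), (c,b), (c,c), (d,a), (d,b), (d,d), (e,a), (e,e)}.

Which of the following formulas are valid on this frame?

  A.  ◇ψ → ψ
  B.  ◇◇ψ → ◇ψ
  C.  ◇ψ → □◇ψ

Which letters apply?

R is not transitive: a R d and d R b but not a R b.
R is not euclidean: a R d and a R e but not d R e.
R is not a subset of the identity: a R d with a ≠ d.
(A) ◇ψ → ψ (the converse of T) corresponds to R being a subset of the identity. Here R ⊄ identity, so not valid.
(B) the dual of axiom 4: valid iff R is transitive. R is not transitive — not valid.
(C) ◇ψ → □◇ψ is axiom 5; it is valid on a frame exactly when R is euclidean. R is not euclidean, so not valid.

none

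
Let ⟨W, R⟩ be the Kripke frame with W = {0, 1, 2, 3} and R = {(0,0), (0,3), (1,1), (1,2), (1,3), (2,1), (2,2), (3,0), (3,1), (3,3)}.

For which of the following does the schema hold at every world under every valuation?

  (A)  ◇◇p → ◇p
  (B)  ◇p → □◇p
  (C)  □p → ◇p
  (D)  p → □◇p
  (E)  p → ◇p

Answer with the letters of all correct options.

C, D, E

R is reflexive: each world relates to itself.
R is symmetric: every R-edge is matched by its reverse.
R is not transitive: 0 R 3 and 3 R 1 but not 0 R 1.
R is not euclidean: 1 R 2 and 1 R 3 but not 2 R 3.
R is serial: every world has an R-successor.
(A) the dual of axiom 4: valid iff R is transitive. R is not transitive — not valid.
(B) ◇p → □◇p is axiom 5; it is valid on a frame exactly when R is euclidean. R is not euclidean, so not valid.
(C) □p → ◇p is axiom D, which corresponds to seriality. R is serial — valid.
(D) p → □◇p (axiom B) characterises the symmetric frames. R is symmetric — valid.
(E) p → ◇p (the dual of axiom T) characterises the reflexive frames. R is reflexive — valid.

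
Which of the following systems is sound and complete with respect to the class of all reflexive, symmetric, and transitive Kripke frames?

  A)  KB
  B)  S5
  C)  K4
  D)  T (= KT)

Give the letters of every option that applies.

B

(A) KB is determined by the class of symmetric frames.
(B) S5 is determined by exactly this class.
(C) K4 is determined by the class of transitive frames.
(D) T (= KT) is determined by the class of reflexive frames.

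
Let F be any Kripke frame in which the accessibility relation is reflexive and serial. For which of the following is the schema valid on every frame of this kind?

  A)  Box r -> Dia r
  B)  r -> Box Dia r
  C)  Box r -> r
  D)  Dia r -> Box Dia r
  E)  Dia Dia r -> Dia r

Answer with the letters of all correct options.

A, C

(A) axiom D: valid iff R is serial. Every such R is serial — valid.
(B) r -> Box Dia r is axiom B, which corresponds to symmetry. Such an R need not be symmetric — not valid.
(C) Box r -> r is axiom T; it is valid on a frame exactly when R is reflexive. Every such R is reflexive, so valid.
(D) Dia r -> Box Dia r (axiom 5) characterises the euclidean frames. Such an R need not be euclidean — not valid.
(E) Dia Dia r -> Dia r (the dual of axiom 4) characterises the transitive frames. Such an R need not be transitive — not valid.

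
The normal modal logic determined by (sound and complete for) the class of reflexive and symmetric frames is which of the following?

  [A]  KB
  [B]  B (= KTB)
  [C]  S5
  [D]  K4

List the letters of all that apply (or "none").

B

(A) KB is determined by the class of symmetric frames.
(B) B (= KTB) is determined by exactly this class.
(C) S5 is determined by the class of reflexive, symmetric, and transitive frames.
(D) K4 is determined by the class of transitive frames.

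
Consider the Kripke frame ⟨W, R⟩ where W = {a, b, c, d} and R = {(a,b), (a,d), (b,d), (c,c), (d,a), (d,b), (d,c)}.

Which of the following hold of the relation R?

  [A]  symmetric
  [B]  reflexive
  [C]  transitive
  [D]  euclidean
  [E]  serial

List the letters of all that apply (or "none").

E

(A) not symmetric: a R b but not b R a.
(B) not reflexive: not a R a.
(C) not transitive: a R d and d R a but not a R a.
(D) not euclidean: d R a and d R c but not a R c.
(E) serial: every world has an R-successor.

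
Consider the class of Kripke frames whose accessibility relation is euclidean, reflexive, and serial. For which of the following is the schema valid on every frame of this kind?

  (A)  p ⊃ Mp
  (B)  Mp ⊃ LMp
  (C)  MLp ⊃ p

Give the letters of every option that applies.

A relation that is euclidean, reflexive, and serial is also symmetric and transitive.
(A) p ⊃ Mp is the dual of axiom T; it is valid on a frame exactly when R is reflexive. Every such R is reflexive, so valid.
(B) axiom 5: valid iff R is euclidean. Every such R is euclidean — valid.
(C) MLp ⊃ p is the dual of axiom B, which corresponds to symmetry. Every such R is symmetric — valid.

A, B, C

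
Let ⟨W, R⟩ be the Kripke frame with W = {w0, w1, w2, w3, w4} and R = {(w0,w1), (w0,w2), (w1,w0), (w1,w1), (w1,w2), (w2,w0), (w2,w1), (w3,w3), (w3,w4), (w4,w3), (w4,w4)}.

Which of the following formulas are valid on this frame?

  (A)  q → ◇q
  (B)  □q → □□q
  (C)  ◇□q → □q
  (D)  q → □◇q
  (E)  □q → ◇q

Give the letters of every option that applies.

D, E

R is not reflexive: not w0 R w0.
R is symmetric: every R-edge is matched by its reverse.
R is not transitive: w0 R w1 and w1 R w0 but not w0 R w0.
R is not euclidean: w0 R w2 and w0 R w2 but not w2 R w2.
R is serial: every world has an R-successor.
(A) the dual of axiom T: valid iff R is reflexive. R is not reflexive — not valid.
(B) □q → □□q is axiom 4, which corresponds to transitivity. R is not transitive — not valid.
(C) ◇□q → □q is the dual of axiom 5, which corresponds to the euclidean property. R is not euclidean — not valid.
(D) q → □◇q is axiom B; it is valid on a frame exactly when R is symmetric. R is symmetric, so valid.
(E) □q → ◇q is axiom D, which corresponds to seriality. R is serial — valid.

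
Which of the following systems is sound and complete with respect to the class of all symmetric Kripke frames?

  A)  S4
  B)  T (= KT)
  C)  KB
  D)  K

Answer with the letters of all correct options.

C

(A) S4 is determined by the class of reflexive and transitive frames.
(B) T (= KT) is determined by the class of reflexive frames.
(C) KB is determined by exactly this class.
(D) K is determined by the class of arbitrary frames.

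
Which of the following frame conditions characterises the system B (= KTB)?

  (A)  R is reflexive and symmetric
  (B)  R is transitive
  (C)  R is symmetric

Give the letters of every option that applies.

A

(A) B (= KTB) is sound and complete for exactly this class.
(B) this class determines K4, not B (= KTB).
(C) this class determines KB, not B (= KTB).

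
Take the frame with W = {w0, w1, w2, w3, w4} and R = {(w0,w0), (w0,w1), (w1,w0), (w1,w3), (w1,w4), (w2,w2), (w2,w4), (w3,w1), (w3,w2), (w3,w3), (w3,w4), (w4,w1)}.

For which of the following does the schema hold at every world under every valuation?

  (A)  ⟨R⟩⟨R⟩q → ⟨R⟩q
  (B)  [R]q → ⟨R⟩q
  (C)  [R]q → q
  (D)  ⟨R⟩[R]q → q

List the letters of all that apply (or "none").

R is not reflexive: not w1 R w1.
R is not symmetric: w2 R w4 but not w4 R w2.
R is not transitive: w0 R w1 and w1 R w3 but not w0 R w3.
R is serial: every world has an R-successor.
(A) ⟨R⟩⟨R⟩q → ⟨R⟩q (the dual of axiom 4) characterises the transitive frames. R is not transitive — not valid.
(B) [R]q → ⟨R⟩q (axiom D) characterises the serial frames. R is serial — valid.
(C) axiom T: valid iff R is reflexive. R is not reflexive — not valid.
(D) ⟨R⟩[R]q → q is the dual of axiom B; it is valid on a frame exactly when R is symmetric. R is not symmetric, so not valid.

B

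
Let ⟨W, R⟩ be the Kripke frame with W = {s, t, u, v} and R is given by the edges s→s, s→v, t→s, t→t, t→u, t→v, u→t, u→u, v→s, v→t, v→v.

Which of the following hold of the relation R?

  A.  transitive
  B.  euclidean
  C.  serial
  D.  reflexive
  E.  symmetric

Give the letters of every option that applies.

C, D

(A) not transitive: s R v and v R t but not s R t.
(B) not euclidean: t R s and t R t but not s R t.
(C) serial: every world has an R-successor.
(D) reflexive: each world relates to itself.
(E) not symmetric: t R s but not s R t.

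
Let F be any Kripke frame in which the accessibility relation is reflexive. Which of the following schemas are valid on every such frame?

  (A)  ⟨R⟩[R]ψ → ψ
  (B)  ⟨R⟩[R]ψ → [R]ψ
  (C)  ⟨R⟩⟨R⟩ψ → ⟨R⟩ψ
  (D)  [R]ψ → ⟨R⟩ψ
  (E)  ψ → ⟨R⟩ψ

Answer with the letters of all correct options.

A reflexive relation is serial.
(A) ⟨R⟩[R]ψ → ψ is the dual of axiom B, which corresponds to symmetry. Such an R need not be symmetric — not valid.
(B) the dual of axiom 5: valid iff R is euclidean. Such an R need not be euclidean — not valid.
(C) ⟨R⟩⟨R⟩ψ → ⟨R⟩ψ (the dual of axiom 4) characterises the transitive frames. Such an R need not be transitive — not valid.
(D) axiom D: valid iff R is serial. Every such R is serial — valid.
(E) ψ → ⟨R⟩ψ (the dual of axiom T) characterises the reflexive frames. Every such R is reflexive — valid.

D, E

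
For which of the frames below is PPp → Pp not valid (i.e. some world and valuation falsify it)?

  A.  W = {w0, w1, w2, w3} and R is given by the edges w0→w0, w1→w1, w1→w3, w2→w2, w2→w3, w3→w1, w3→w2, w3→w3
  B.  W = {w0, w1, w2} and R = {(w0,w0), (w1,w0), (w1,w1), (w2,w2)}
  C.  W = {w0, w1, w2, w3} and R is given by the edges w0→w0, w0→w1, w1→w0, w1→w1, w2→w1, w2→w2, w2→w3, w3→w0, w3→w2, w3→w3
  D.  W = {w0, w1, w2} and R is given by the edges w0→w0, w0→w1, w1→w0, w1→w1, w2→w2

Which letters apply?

The schema PPp → Pp is the dual of axiom 4; it is valid on a frame iff R is transitive.
(A) R is not transitive (w1 R w3 and w3 R w2 but not w1 R w2), so the schema fails here.
(B) R is transitive (R is closed under composition), so the schema is valid here.
(C) R is not transitive (w2 R w1 and w1 R w0 but not w2 R w0), so the schema fails here.
(D) R is transitive (R is closed under composition), so the schema is valid here.

A, C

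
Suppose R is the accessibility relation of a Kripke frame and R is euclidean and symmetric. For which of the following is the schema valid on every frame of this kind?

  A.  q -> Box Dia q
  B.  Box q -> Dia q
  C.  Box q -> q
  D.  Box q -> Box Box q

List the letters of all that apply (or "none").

A, D

A symmetric euclidean relation is transitive (uRv and vRw give vRu by symmetry, then uRw by the euclidean condition, applied at v).
(A) axiom B: valid iff R is symmetric. Every such R is symmetric — valid.
(B) Box q -> Dia q is axiom D, which corresponds to seriality. Such an R need not be serial — not valid.
(C) Box q -> q is axiom T, which corresponds to reflexivity. Such an R need not be reflexive — not valid.
(D) Box q -> Box Box q (axiom 4) characterises the transitive frames. Every such R is transitive — valid.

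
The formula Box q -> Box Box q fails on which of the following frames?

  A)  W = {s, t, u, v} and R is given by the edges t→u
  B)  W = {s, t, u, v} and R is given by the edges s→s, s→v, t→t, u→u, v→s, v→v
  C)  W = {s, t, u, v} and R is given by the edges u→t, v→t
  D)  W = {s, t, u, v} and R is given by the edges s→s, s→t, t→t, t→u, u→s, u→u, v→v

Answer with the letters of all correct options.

The schema Box q -> Box Box q is axiom 4; it is valid on a frame iff R is transitive.
(A) R is transitive (R is closed under composition), so the schema is valid here.
(B) R is transitive (R is closed under composition), so the schema is valid here.
(C) R is transitive (R is closed under composition), so the schema is valid here.
(D) R is not transitive (s R t and t R u but not s R u), so the schema fails here.

D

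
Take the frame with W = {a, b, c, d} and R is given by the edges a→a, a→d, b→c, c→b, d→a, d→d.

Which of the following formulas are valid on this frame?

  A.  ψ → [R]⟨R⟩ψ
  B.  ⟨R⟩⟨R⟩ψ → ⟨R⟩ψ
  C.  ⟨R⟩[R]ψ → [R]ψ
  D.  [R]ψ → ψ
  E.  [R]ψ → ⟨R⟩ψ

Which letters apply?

A, E

R is not reflexive: not b R b.
R is symmetric: every R-edge is matched by its reverse.
R is not transitive: b R c and c R b but not b R b.
R is not euclidean: b R c and b R c but not c R c.
R is serial: every world has an R-successor.
(A) ψ → [R]⟨R⟩ψ is axiom B; it is valid on a frame exactly when R is symmetric. R is symmetric, so valid.
(B) ⟨R⟩⟨R⟩ψ → ⟨R⟩ψ is the dual of axiom 4; it is valid on a frame exactly when R is transitive. R is not transitive, so not valid.
(C) ⟨R⟩[R]ψ → [R]ψ is the dual of axiom 5; it is valid on a frame exactly when R is euclidean. R is not euclidean, so not valid.
(D) [R]ψ → ψ is axiom T, which corresponds to reflexivity. R is not reflexive — not valid.
(E) [R]ψ → ⟨R⟩ψ (axiom D) characterises the serial frames. R is serial — valid.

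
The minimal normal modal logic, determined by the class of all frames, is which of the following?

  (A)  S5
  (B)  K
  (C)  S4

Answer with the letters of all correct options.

(A) S5 is determined by the class of reflexive, symmetric, and transitive frames.
(B) K is determined by exactly this class.
(C) S4 is determined by the class of reflexive and transitive frames.

B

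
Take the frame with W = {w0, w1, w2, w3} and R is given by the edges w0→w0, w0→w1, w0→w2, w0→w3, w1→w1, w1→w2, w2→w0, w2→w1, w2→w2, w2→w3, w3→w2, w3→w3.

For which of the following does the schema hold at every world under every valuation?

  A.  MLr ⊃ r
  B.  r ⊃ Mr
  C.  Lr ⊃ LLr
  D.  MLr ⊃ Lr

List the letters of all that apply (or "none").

R is reflexive: each world relates to itself.
R is not symmetric: w0 R w1 but not w1 R w0.
R is not transitive: w1 R w2 and w2 R w0 but not w1 R w0.
R is not euclidean: w0 R w1 and w0 R w0 but not w1 R w0.
(A) MLr ⊃ r (the dual of axiom B) characterises the symmetric frames. R is not symmetric — not valid.
(B) the dual of axiom T: valid iff R is reflexive. R is reflexive — valid.
(C) Lr ⊃ LLr (axiom 4) characterises the transitive frames. R is not transitive — not valid.
(D) MLr ⊃ Lr is the dual of axiom 5; it is valid on a frame exactly when R is euclidean. R is not euclidean, so not valid.

B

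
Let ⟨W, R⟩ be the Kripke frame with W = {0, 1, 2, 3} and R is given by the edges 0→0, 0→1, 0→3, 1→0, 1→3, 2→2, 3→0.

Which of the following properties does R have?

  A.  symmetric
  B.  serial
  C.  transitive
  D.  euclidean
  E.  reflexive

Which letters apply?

(A) not symmetric: 1 R 3 but not 3 R 1.
(B) serial: every world has an R-successor.
(C) not transitive: 1 R 0 and 0 R 1 but not 1 R 1.
(D) not euclidean: 0 R 3 and 0 R 1 but not 3 R 1.
(E) not reflexive: not 1 R 1.

B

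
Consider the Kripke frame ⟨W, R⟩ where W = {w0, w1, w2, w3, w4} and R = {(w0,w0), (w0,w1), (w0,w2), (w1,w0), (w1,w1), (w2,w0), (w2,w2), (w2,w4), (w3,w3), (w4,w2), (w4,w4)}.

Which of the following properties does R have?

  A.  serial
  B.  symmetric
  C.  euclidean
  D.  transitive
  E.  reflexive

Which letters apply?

(A) serial: every world has an R-successor.
(B) symmetric: every R-edge is matched by its reverse.
(C) not euclidean: w0 R w1 and w0 R w2 but not w1 R w2.
(D) not transitive: w0 R w2 and w2 R w4 but not w0 R w4.
(E) reflexive: each world relates to itself.

A, B, E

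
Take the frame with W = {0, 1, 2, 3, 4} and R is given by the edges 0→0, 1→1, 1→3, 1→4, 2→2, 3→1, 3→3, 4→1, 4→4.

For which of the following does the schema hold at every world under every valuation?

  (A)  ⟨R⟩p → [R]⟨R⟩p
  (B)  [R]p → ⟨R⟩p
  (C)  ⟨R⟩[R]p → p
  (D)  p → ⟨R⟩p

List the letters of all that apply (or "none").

R is reflexive: each world relates to itself.
R is symmetric: every R-edge is matched by its reverse.
R is not euclidean: 1 R 3 and 1 R 4 but not 3 R 4.
R is serial: every world has an R-successor.
(A) ⟨R⟩p → [R]⟨R⟩p is axiom 5; it is valid on a frame exactly when R is euclidean. R is not euclidean, so not valid.
(B) [R]p → ⟨R⟩p is axiom D; it is valid on a frame exactly when R is serial. R is serial, so valid.
(C) ⟨R⟩[R]p → p (the dual of axiom B) characterises the symmetric frames. R is symmetric — valid.
(D) p → ⟨R⟩p is the dual of axiom T; it is valid on a frame exactly when R is reflexive. R is reflexive, so valid.

B, C, D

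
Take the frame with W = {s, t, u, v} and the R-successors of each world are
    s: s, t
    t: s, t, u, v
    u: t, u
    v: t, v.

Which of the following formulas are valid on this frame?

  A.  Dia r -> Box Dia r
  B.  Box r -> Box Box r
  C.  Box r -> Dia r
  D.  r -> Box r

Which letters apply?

R is not transitive: s R t and t R u but not s R u.
R is not euclidean: t R s and t R u but not s R u.
R is serial: every world has an R-successor.
R is not a subset of the identity: s R t with s ≠ t.
(A) Dia r -> Box Dia r is axiom 5, which corresponds to the euclidean property. R is not euclidean — not valid.
(B) axiom 4: valid iff R is transitive. R is not transitive — not valid.
(C) Box r -> Dia r is axiom D, which corresponds to seriality. R is serial — valid.
(D) r -> Box r is equivalent to ◇p→p; it holds exactly when R ⊆ identity. Here R ⊄ identity — not valid.

C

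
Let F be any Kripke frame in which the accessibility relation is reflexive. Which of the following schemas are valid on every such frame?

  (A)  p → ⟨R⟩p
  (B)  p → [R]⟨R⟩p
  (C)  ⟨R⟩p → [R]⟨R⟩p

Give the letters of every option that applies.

A

A reflexive relation is serial.
(A) p → ⟨R⟩p (the dual of axiom T) characterises the reflexive frames. Every such R is reflexive — valid.
(B) p → [R]⟨R⟩p (axiom B) characterises the symmetric frames. Such an R need not be symmetric — not valid.
(C) ⟨R⟩p → [R]⟨R⟩p is axiom 5, which corresponds to the euclidean property. Such an R need not be euclidean — not valid.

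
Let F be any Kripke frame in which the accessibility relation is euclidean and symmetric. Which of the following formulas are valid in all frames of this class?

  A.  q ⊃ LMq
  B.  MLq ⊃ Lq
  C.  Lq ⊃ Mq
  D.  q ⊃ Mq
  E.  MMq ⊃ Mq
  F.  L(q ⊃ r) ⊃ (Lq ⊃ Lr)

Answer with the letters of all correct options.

A, B, E, F

A symmetric euclidean relation is transitive (uRv and vRw give vRu by symmetry, then uRw by the euclidean condition, applied at v).
(A) q ⊃ LMq is axiom B, which corresponds to symmetry. Every such R is symmetric — valid.
(B) MLq ⊃ Lq (the dual of axiom 5) characterises the euclidean frames. Every such R is euclidean — valid.
(C) Lq ⊃ Mq is axiom D; it is valid on a frame exactly when R is serial. Such an R need not be serial, so not valid.
(D) q ⊃ Mq is the dual of axiom T; it is valid on a frame exactly when R is reflexive. Such an R need not be reflexive, so not valid.
(E) the dual of axiom 4: valid iff R is transitive. Every such R is transitive — valid.
(F) L(q ⊃ r) ⊃ (Lq ⊃ Lr) is axiom K, valid on every Kripke frame — valid.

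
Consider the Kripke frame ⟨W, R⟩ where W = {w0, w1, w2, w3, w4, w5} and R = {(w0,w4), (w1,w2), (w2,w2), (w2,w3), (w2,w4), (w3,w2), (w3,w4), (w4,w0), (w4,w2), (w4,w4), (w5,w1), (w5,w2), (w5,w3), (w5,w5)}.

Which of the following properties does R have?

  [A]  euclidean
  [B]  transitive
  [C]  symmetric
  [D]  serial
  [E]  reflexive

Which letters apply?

D

(A) not euclidean: w2 R w4 and w2 R w3 but not w4 R w3.
(B) not transitive: w0 R w4 and w4 R w0 but not w0 R w0.
(C) not symmetric: w1 R w2 but not w2 R w1.
(D) serial: every world has an R-successor.
(E) not reflexive: not w0 R w0.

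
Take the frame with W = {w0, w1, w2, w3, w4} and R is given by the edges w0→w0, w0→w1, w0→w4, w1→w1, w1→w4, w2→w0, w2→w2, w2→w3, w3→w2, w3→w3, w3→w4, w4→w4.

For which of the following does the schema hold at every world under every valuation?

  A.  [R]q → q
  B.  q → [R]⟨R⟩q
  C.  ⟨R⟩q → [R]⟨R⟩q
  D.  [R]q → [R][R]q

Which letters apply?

R is reflexive: each world relates to itself.
R is not symmetric: w0 R w1 but not w1 R w0.
R is not transitive: w2 R w0 and w0 R w1 but not w2 R w1.
R is not euclidean: w0 R w1 and w0 R w0 but not w1 R w0.
(A) [R]q → q is axiom T, which corresponds to reflexivity. R is reflexive — valid.
(B) q → [R]⟨R⟩q is axiom B, which corresponds to symmetry. R is not symmetric — not valid.
(C) ⟨R⟩q → [R]⟨R⟩q is axiom 5, which corresponds to the euclidean property. R is not euclidean — not valid.
(D) [R]q → [R][R]q is axiom 4, which corresponds to transitivity. R is not transitive — not valid.

A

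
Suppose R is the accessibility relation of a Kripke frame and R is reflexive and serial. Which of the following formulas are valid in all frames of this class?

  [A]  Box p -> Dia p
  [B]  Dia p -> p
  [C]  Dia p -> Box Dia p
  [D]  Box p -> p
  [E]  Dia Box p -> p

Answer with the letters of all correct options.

(A) Box p -> Dia p (axiom D) characterises the serial frames. Every such R is serial — valid.
(B) Dia p -> p is the converse of T; it holds exactly when R ⊆ identity. Such an R need not be a subset of the identity — not valid.
(C) Dia p -> Box Dia p is axiom 5, which corresponds to the euclidean property. Such an R need not be euclidean — not valid.
(D) axiom T: valid iff R is reflexive. Every such R is reflexive — valid.
(E) the dual of axiom B: valid iff R is symmetric. Such an R need not be symmetric — not valid.

A, D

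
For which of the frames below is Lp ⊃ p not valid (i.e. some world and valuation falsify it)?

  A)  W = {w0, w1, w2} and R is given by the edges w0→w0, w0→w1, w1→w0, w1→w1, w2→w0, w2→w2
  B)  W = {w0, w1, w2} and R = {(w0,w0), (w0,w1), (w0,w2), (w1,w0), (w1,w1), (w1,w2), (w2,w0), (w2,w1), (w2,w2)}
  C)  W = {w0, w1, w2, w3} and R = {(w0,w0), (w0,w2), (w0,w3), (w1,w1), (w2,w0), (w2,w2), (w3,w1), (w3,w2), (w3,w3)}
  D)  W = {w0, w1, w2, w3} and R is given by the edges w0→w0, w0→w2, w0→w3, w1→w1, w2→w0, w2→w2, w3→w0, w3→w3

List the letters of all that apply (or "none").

none

The schema Lp ⊃ p is axiom T; it is valid on a frame iff R is reflexive.
(A) R is reflexive (each world relates to itself), so the schema is valid here.
(B) R is reflexive (each world relates to itself), so the schema is valid here.
(C) R is reflexive (each world relates to itself), so the schema is valid here.
(D) R is reflexive (each world relates to itself), so the schema is valid here.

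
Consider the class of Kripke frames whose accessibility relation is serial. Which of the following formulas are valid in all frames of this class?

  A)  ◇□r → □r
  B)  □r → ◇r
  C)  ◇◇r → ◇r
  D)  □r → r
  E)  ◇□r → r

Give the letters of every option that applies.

B

(A) ◇□r → □r is the dual of axiom 5, which corresponds to the euclidean property. Such an R need not be euclidean — not valid.
(B) □r → ◇r (axiom D) characterises the serial frames. Every such R is serial — valid.
(C) ◇◇r → ◇r is the dual of axiom 4; it is valid on a frame exactly when R is transitive. Such an R need not be transitive, so not valid.
(D) □r → r is axiom T, which corresponds to reflexivity. Such an R need not be reflexive — not valid.
(E) the dual of axiom B: valid iff R is symmetric. Such an R need not be symmetric — not valid.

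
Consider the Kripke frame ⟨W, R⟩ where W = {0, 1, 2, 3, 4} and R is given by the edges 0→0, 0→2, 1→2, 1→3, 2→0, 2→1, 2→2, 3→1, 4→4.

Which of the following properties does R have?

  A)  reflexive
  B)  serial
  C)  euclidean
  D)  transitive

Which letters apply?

B

(A) not reflexive: not 1 R 1.
(B) serial: every world has an R-successor.
(C) not euclidean: 1 R 2 and 1 R 3 but not 2 R 3.
(D) not transitive: 0 R 2 and 2 R 1 but not 0 R 1.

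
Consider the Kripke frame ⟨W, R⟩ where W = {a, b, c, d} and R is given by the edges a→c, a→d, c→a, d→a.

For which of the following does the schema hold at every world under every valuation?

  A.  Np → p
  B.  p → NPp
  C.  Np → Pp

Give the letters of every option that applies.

B

R is not reflexive: not a R a.
R is symmetric: every R-edge is matched by its reverse.
R is not serial: b has no R-successor.
(A) axiom T: valid iff R is reflexive. R is not reflexive — not valid.
(B) p → NPp is axiom B; it is valid on a frame exactly when R is symmetric. R is symmetric, so valid.
(C) Np → Pp (axiom D) characterises the serial frames. R is not serial — not valid.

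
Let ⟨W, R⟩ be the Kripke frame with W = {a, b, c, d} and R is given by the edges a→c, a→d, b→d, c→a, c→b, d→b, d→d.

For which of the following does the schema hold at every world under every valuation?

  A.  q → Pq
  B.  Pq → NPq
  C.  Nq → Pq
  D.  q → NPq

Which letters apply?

C

R is not reflexive: not a R a.
R is not symmetric: a R d but not d R a.
R is not euclidean: a R c and a R d but not c R d.
R is serial: every world has an R-successor.
(A) q → Pq is the dual of axiom T; it is valid on a frame exactly when R is reflexive. R is not reflexive, so not valid.
(B) Pq → NPq is axiom 5, which corresponds to the euclidean property. R is not euclidean — not valid.
(C) Nq → Pq is axiom D, which corresponds to seriality. R is serial — valid.
(D) q → NPq is axiom B, which corresponds to symmetry. R is not symmetric — not valid.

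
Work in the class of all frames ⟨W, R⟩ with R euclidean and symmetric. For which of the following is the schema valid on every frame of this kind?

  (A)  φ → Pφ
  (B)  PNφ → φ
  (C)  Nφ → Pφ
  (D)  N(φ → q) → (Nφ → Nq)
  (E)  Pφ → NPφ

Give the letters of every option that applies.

A symmetric euclidean relation is transitive (uRv and vRw give vRu by symmetry, then uRw by the euclidean condition, applied at v).
(A) the dual of axiom T: valid iff R is reflexive. Such an R need not be reflexive — not valid.
(B) the dual of axiom B: valid iff R is symmetric. Every such R is symmetric — valid.
(C) axiom D: valid iff R is serial. Such an R need not be serial — not valid.
(D) this is just K, valid on every normal frame.
(E) Pφ → NPφ is axiom 5, which corresponds to the euclidean property. Every such R is euclidean — valid.

B, D, E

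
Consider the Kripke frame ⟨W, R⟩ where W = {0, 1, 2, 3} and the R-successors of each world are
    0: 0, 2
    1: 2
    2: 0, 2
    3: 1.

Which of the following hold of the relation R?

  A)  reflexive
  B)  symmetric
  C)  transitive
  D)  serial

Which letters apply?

D

(A) not reflexive: not 1 R 1.
(B) not symmetric: 1 R 2 but not 2 R 1.
(C) not transitive: 1 R 2 and 2 R 0 but not 1 R 0.
(D) serial: every world has an R-successor.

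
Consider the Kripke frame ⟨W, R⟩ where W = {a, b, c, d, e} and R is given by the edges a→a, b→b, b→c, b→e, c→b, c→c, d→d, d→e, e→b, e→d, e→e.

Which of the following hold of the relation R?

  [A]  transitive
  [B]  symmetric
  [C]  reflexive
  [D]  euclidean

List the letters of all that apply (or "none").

B, C

(A) not transitive: b R e and e R d but not b R d.
(B) symmetric: every R-edge is matched by its reverse.
(C) reflexive: each world relates to itself.
(D) not euclidean: b R c and b R e but not c R e.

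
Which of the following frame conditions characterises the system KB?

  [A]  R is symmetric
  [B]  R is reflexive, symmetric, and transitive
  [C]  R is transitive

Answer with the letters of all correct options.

(A) KB is sound and complete for exactly this class.
(B) this class determines S5, not KB.
(C) this class determines K4, not KB.

A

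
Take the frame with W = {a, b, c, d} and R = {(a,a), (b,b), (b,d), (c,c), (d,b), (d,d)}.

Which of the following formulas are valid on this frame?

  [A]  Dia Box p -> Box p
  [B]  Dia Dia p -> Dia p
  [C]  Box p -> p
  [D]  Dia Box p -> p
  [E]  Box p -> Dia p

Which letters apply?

A, B, C, D, E

R is reflexive: each world relates to itself.
R is symmetric: every R-edge is matched by its reverse.
R is transitive: R is closed under composition.
R is euclidean: any two R-successors of the same world are R-related.
R is serial: every world has an R-successor.
(A) Dia Box p -> Box p (the dual of axiom 5) characterises the euclidean frames. R is euclidean — valid.
(B) the dual of axiom 4: valid iff R is transitive. R is transitive — valid.
(C) Box p -> p (axiom T) characterises the reflexive frames. R is reflexive — valid.
(D) Dia Box p -> p is the dual of axiom B; it is valid on a frame exactly when R is symmetric. R is symmetric, so valid.
(E) Box p -> Dia p is axiom D; it is valid on a frame exactly when R is serial. R is serial, so valid.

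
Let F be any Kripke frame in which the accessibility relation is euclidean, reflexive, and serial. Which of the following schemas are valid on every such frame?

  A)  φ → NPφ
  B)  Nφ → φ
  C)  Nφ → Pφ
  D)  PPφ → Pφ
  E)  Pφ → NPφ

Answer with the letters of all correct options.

A relation that is euclidean, reflexive, and serial is also symmetric and transitive.
(A) φ → NPφ (axiom B) characterises the symmetric frames. Every such R is symmetric — valid.
(B) axiom T: valid iff R is reflexive. Every such R is reflexive — valid.
(C) axiom D: valid iff R is serial. Every such R is serial — valid.
(D) PPφ → Pφ (the dual of axiom 4) characterises the transitive frames. Every such R is transitive — valid.
(E) Pφ → NPφ (axiom 5) characterises the euclidean frames. Every such R is euclidean — valid.

A, B, C, D, E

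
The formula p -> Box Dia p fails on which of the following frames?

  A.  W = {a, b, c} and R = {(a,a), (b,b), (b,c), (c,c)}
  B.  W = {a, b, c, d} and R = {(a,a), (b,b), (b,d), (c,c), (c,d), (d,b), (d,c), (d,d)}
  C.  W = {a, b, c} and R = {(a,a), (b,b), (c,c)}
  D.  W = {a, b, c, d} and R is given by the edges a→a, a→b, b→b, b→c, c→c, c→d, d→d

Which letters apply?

A, D

The schema p -> Box Dia p is axiom B; it is valid on a frame iff R is symmetric.
(A) R is not symmetric (b R c but not c R b), so the schema fails here.
(B) R is symmetric (every R-edge is matched by its reverse), so the schema is valid here.
(C) R is symmetric (every R-edge is matched by its reverse), so the schema is valid here.
(D) R is not symmetric (a R b but not b R a), so the schema fails here.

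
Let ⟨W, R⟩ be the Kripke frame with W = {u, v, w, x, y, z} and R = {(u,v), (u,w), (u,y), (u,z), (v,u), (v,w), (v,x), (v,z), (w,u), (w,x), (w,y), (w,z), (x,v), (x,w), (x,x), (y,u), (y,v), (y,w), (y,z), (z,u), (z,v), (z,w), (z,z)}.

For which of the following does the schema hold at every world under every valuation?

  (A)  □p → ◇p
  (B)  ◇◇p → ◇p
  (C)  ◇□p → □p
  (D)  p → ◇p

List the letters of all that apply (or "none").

A

R is not reflexive: not u R u.
R is not transitive: u R v and v R u but not u R u.
R is not euclidean: u R v and u R y but not v R y.
R is serial: every world has an R-successor.
(A) axiom D: valid iff R is serial. R is serial — valid.
(B) ◇◇p → ◇p (the dual of axiom 4) characterises the transitive frames. R is not transitive — not valid.
(C) the dual of axiom 5: valid iff R is euclidean. R is not euclidean — not valid.
(D) p → ◇p (the dual of axiom T) characterises the reflexive frames. R is not reflexive — not valid.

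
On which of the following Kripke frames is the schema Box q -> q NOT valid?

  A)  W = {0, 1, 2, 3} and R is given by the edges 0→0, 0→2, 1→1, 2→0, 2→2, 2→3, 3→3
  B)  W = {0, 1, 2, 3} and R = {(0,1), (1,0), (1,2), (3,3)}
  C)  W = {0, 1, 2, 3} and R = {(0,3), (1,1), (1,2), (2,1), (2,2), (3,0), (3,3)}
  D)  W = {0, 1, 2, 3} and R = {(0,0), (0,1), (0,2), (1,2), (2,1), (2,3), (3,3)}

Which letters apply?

The schema Box q -> q is axiom T; it is valid on a frame iff R is reflexive.
(A) R is reflexive (each world relates to itself), so the schema is valid here.
(B) R is not reflexive (not 0 R 0), so the schema fails here.
(C) R is not reflexive (not 0 R 0), so the schema fails here.
(D) R is not reflexive (not 1 R 1), so the schema fails here.

B, C, D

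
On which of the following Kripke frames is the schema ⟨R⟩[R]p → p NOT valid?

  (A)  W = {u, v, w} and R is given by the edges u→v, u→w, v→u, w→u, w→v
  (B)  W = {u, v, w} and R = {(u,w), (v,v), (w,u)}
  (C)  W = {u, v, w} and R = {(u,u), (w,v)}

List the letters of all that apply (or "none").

A, C

The schema ⟨R⟩[R]p → p is the dual of axiom B; it is valid on a frame iff R is symmetric.
(A) R is not symmetric (w R v but not v R w), so the schema fails here.
(B) R is symmetric (every R-edge is matched by its reverse), so the schema is valid here.
(C) R is not symmetric (w R v but not v R w), so the schema fails here.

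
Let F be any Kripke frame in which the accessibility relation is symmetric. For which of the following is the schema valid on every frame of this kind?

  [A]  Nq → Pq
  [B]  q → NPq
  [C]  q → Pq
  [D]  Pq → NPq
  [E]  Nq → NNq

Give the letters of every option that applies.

(A) Nq → Pq is axiom D, which corresponds to seriality. Such an R need not be serial — not valid.
(B) q → NPq is axiom B; it is valid on a frame exactly when R is symmetric. Every such R is symmetric, so valid.
(C) the dual of axiom T: valid iff R is reflexive. Such an R need not be reflexive — not valid.
(D) Pq → NPq is axiom 5; it is valid on a frame exactly when R is euclidean. Such an R need not be euclidean, so not valid.
(E) Nq → NNq is axiom 4; it is valid on a frame exactly when R is transitive. Such an R need not be transitive, so not valid.

B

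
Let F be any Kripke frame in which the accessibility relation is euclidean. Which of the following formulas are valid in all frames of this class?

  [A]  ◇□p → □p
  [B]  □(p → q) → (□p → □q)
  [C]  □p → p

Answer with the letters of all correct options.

(A) the dual of axiom 5: valid iff R is euclidean. Every such R is euclidean — valid.
(B) □(p → q) → (□p → □q) is the K axiom; it holds on all frames — valid.
(C) □p → p is axiom T, which corresponds to reflexivity. Such an R need not be reflexive — not valid.

A, B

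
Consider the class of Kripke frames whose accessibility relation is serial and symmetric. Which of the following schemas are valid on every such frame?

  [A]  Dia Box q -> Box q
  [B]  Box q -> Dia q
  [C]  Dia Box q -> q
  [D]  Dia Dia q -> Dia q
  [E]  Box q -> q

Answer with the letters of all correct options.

B, C

(A) Dia Box q -> Box q is the dual of axiom 5, which corresponds to the euclidean property. Such an R need not be euclidean — not valid.
(B) Box q -> Dia q is axiom D; it is valid on a frame exactly when R is serial. Every such R is serial, so valid.
(C) the dual of axiom B: valid iff R is symmetric. Every such R is symmetric — valid.
(D) Dia Dia q -> Dia q is the dual of axiom 4, which corresponds to transitivity. Such an R need not be transitive — not valid.
(E) Box q -> q is axiom T, which corresponds to reflexivity. Such an R need not be reflexive — not valid.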